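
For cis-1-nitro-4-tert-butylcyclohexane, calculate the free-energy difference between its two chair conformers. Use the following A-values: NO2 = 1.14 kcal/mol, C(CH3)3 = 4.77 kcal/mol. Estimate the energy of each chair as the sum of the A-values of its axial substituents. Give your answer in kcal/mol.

C1 and C4 have opposite parity, so for the cis isomer the two substituents are one axial and one equatorial in each chair.
Chair I (nitro axial, tert-butyl equatorial): E = 1.14 kcal/mol.
Chair II (nitro equatorial, tert-butyl axial): E = 4.77 kcal/mol.
ΔE = 4.77 − 1.14 = 3.63 kcal/mol; chair I is more stable.

3.63 kcal/mol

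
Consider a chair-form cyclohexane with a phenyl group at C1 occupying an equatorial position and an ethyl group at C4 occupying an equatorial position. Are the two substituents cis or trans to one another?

C1 and C4 have opposite parity, so their axial bonds point in opposite directions.
With opposite-parity carbons, two substituents on the same face are one axial and one equatorial; opposite faces give both axial or both equatorial.
Here the groups are equatorial/equatorial → opposite face → trans.

trans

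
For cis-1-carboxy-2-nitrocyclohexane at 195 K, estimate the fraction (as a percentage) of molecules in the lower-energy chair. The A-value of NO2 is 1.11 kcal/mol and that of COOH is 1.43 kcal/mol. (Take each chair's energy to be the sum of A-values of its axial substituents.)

69.5%

C1 and C2 have opposite parity, so for the cis isomer the two substituents are one axial and one equatorial in each chair.
Chair I (nitro axial, carboxyl equatorial): E = 1.11 kcal/mol; chair II (nitro equatorial, carboxyl axial): E = 1.43 kcal/mol.
ΔG = 0.32 kcal/mol between the two chairs.
K = exp(ΔG/RT) with R = 1.987×10⁻³ kcal mol⁻¹ K⁻¹ and T = 195 K gives K ≈ 2.28.
Fraction in the lower-energy chair = K/(K+1) = 69.5%.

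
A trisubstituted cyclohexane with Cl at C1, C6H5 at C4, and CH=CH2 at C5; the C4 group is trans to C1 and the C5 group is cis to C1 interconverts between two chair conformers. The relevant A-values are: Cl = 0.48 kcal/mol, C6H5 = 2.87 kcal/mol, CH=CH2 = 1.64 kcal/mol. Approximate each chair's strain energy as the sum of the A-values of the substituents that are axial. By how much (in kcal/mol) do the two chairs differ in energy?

4.99 kcal/mol

Chair I (chloro axial, phenyl axial, vinyl axial): E = 4.99 kcal/mol.
Chair II (chloro equatorial, phenyl equatorial, vinyl equatorial): E = 0.00 kcal/mol.
ΔE = 4.99 − 0.00 = 4.99 kcal/mol; chair II is more stable.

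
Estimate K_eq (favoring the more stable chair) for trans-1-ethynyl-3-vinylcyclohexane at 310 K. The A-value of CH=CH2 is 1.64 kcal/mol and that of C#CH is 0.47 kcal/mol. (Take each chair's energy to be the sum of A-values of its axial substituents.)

C1 and C3 have the same parity, so for the trans isomer the two substituents are one axial and one equatorial in each chair.
Chair I (vinyl axial, ethynyl equatorial): E = 1.64 kcal/mol; chair II (vinyl equatorial, ethynyl axial): E = 0.47 kcal/mol.
ΔG = 1.17 kcal/mol between the two chairs.
K = exp(ΔG/RT) with R = 1.987×10⁻³ kcal mol⁻¹ K⁻¹ and T = 310 K gives K ≈ 6.68.

K ≈ 6.68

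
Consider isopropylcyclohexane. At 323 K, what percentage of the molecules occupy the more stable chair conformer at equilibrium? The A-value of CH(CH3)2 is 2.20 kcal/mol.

One chair has the isopropyl group axial (E = 2.20 kcal/mol) and the other has it equatorial (E = 0).
ΔG = 2.20 kcal/mol between the two chairs.
K = exp(ΔG/RT) with R = 1.987×10⁻³ kcal mol⁻¹ K⁻¹ and T = 323 K gives K ≈ 30.8.
Fraction in the lower-energy chair = K/(K+1) = 96.9%.

96.9%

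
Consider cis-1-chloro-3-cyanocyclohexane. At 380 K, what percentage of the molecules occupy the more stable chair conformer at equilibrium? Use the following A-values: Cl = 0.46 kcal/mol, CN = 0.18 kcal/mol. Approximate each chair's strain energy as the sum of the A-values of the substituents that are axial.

C1 and C3 have the same parity, so for the cis isomer the two substituents are e,e in one chair and a,a in the other.
Chair I (chloro axial, cyano axial): E = 0.64 kcal/mol; chair II (chloro equatorial, cyano equatorial): E = 0.00 kcal/mol.
ΔG = 0.64 kcal/mol between the two chairs.
K = exp(ΔG/RT) with R = 1.987×10⁻³ kcal mol⁻¹ K⁻¹ and T = 380 K gives K ≈ 2.33.
Fraction in the lower-energy chair = K/(K+1) = 70.0%.

70.0%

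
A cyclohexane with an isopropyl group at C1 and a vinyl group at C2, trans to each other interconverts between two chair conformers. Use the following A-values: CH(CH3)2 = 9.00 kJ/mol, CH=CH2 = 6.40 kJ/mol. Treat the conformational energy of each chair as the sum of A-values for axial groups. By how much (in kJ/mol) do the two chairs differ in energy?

15.40 kJ/mol

C1 and C2 have opposite parity, so for the trans isomer the two substituents are e,e in one chair and a,a in the other.
Chair I (isopropyl axial, vinyl axial): E = 15.40 kJ/mol.
Chair II (isopropyl equatorial, vinyl equatorial): E = 0.00 kJ/mol.
ΔE = 15.40 − 0.00 = 15.40 kJ/mol; chair II is more stable.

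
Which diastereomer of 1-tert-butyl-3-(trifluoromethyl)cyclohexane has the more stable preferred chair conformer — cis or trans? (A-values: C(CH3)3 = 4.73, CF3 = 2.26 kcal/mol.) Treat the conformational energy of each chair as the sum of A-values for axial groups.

cis

At 1,3 positions (parity same): cis → (e,e or a,a); trans → (a,e or e,a).
Best chair for cis: E = 0.00 kcal/mol; best chair for trans: E = 2.26 kcal/mol.
The cis isomer is lower by 2.26 kcal/mol.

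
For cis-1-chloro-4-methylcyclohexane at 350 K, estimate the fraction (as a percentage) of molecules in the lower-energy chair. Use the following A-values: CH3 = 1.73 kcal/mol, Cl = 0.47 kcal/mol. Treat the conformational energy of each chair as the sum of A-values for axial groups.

86.0%

C1 and C4 have opposite parity, so for the cis isomer the two substituents are one axial and one equatorial in each chair.
Chair I (methyl axial, chloro equatorial): E = 1.73 kcal/mol; chair II (methyl equatorial, chloro axial): E = 0.47 kcal/mol.
ΔG = 1.26 kcal/mol between the two chairs.
K = exp(ΔG/RT) with R = 1.987×10⁻³ kcal mol⁻¹ K⁻¹ and T = 350 K gives K ≈ 6.12.
Fraction in the lower-energy chair = K/(K+1) = 86.0%.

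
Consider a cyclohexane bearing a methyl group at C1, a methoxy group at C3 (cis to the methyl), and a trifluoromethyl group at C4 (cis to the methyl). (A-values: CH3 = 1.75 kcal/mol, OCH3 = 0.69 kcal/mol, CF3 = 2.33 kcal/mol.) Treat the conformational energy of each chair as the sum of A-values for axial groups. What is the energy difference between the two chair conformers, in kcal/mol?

Chair I (methyl axial, methoxy axial, trifluoromethyl equatorial): E = 2.44 kcal/mol.
Chair II (methyl equatorial, methoxy equatorial, trifluoromethyl axial): E = 2.33 kcal/mol.
ΔE = 2.44 − 2.33 = 0.11 kcal/mol; chair II is more stable.

0.11 kcal/mol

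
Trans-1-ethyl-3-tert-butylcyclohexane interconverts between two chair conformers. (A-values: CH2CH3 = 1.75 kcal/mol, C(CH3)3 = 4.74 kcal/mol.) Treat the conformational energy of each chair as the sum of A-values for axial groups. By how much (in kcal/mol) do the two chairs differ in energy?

C1 and C3 have the same parity, so for the trans isomer the two substituents are one axial and one equatorial in each chair.
Chair I (ethyl axial, tert-butyl equatorial): E = 1.75 kcal/mol.
Chair II (ethyl equatorial, tert-butyl axial): E = 4.74 kcal/mol.
ΔE = 4.74 − 1.75 = 2.99 kcal/mol; chair I is more stable.

2.99 kcal/mol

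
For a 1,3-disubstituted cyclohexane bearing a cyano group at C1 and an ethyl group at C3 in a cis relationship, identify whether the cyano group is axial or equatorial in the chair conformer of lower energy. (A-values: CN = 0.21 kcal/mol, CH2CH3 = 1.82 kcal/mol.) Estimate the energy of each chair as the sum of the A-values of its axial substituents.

C1 and C3 have the same parity, so for the cis isomer the two substituents are e,e in one chair and a,a in the other.
Chair I (cyano axial, ethyl axial): E = 2.03 kcal/mol.
Chair II (cyano equatorial, ethyl equatorial): E = 0.00 kcal/mol.
Chair II is the more stable (lower-energy) conformer, and in that chair the cyano group is equatorial.

equatorial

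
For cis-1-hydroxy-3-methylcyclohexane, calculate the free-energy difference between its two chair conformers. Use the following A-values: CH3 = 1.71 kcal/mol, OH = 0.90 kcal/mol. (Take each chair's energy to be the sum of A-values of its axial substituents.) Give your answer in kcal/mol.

2.61 kcal/mol

C1 and C3 have the same parity, so for the cis isomer the two substituents are e,e in one chair and a,a in the other.
Chair I (methyl axial, hydroxyl axial): E = 2.61 kcal/mol.
Chair II (methyl equatorial, hydroxyl equatorial): E = 0.00 kcal/mol.
ΔE = 2.61 − 0.00 = 2.61 kcal/mol; chair II is more stable.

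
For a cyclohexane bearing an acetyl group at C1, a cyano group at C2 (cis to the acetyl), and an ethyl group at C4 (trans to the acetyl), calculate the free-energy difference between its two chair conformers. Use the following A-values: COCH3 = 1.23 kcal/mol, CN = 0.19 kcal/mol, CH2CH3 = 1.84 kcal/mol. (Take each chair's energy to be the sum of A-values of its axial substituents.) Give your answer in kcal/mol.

2.88 kcal/mol

Chair I (acetyl axial, cyano equatorial, ethyl axial): E = 3.07 kcal/mol.
Chair II (acetyl equatorial, cyano axial, ethyl equatorial): E = 0.19 kcal/mol.
ΔE = 3.07 − 0.19 = 2.88 kcal/mol; chair II is more stable.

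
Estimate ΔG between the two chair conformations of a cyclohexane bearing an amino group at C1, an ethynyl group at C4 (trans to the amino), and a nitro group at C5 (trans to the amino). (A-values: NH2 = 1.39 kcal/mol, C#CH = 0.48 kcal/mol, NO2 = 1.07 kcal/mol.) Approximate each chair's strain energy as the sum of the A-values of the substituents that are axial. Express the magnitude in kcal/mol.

0.80 kcal/mol

Chair I (amino axial, ethynyl axial, nitro equatorial): E = 1.87 kcal/mol.
Chair II (amino equatorial, ethynyl equatorial, nitro axial): E = 1.07 kcal/mol.
ΔE = 1.87 − 1.07 = 0.80 kcal/mol; chair II is more stable.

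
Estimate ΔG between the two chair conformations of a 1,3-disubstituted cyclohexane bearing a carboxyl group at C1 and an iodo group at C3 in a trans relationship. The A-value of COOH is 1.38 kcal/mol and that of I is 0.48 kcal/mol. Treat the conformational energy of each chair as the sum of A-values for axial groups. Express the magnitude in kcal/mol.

0.90 kcal/mol

C1 and C3 have the same parity, so for the trans isomer the two substituents are one axial and one equatorial in each chair.
Chair I (carboxyl axial, iodo equatorial): E = 1.38 kcal/mol.
Chair II (carboxyl equatorial, iodo axial): E = 0.48 kcal/mol.
ΔE = 1.38 − 0.48 = 0.90 kcal/mol; chair II is more stable.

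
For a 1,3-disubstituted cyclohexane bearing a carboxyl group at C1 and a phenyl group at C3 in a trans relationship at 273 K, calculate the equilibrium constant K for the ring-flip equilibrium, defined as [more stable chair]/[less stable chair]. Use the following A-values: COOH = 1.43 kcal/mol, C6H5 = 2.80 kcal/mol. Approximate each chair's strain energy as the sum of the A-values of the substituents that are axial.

K ≈ 12.5

C1 and C3 have the same parity, so for the trans isomer the two substituents are one axial and one equatorial in each chair.
Chair I (carboxyl axial, phenyl equatorial): E = 1.43 kcal/mol; chair II (carboxyl equatorial, phenyl axial): E = 2.80 kcal/mol.
ΔG = 1.37 kcal/mol between the two chairs.
K = exp(ΔG/RT) with R = 1.987×10⁻³ kcal mol⁻¹ K⁻¹ and T = 273 K gives K ≈ 12.5.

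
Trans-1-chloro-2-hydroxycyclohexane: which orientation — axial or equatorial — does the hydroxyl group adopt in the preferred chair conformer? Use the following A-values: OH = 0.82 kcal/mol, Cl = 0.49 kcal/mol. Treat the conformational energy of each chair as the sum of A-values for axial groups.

equatorial

C1 and C2 have opposite parity, so for the trans isomer the two substituents are e,e in one chair and a,a in the other.
Chair I (hydroxyl axial, chloro axial): E = 1.31 kcal/mol.
Chair II (hydroxyl equatorial, chloro equatorial): E = 0.00 kcal/mol.
Chair II is the more stable (lower-energy) conformer, and in that chair the hydroxyl group is equatorial.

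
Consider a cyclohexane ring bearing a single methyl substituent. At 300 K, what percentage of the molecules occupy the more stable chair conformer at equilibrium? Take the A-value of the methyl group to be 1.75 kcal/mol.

One chair has the methyl group axial (E = 1.75 kcal/mol) and the other has it equatorial (E = 0).
ΔG = 1.75 kcal/mol between the two chairs.
K = exp(ΔG/RT) with R = 1.987×10⁻³ kcal mol⁻¹ K⁻¹ and T = 300 K gives K ≈ 18.8.
Fraction in the lower-energy chair = K/(K+1) = 95.0%.

95.0%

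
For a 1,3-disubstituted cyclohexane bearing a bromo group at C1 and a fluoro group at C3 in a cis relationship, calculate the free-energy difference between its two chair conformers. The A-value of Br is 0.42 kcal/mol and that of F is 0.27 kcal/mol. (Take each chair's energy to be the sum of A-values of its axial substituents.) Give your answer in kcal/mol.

0.69 kcal/mol

C1 and C3 have the same parity, so for the cis isomer the two substituents are e,e in one chair and a,a in the other.
Chair I (bromo axial, fluoro axial): E = 0.69 kcal/mol.
Chair II (bromo equatorial, fluoro equatorial): E = 0.00 kcal/mol.
ΔE = 0.69 − 0.00 = 0.69 kcal/mol; chair II is more stable.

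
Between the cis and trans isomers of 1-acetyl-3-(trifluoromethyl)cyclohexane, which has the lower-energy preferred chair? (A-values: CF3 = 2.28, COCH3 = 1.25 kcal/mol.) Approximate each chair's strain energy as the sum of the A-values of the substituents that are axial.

cis

At 1,3 positions (parity same): cis → (e,e or a,a); trans → (a,e or e,a).
Best chair for cis: E = 0.00 kcal/mol; best chair for trans: E = 1.25 kcal/mol.
The cis isomer is lower by 1.25 kcal/mol.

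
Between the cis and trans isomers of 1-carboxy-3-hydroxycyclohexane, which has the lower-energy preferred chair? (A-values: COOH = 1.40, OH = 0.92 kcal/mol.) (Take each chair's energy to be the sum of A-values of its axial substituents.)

At 1,3 positions (parity same): cis → (e,e or a,a); trans → (a,e or e,a).
Best chair for cis: E = 0.00 kcal/mol; best chair for trans: E = 0.92 kcal/mol.
The cis isomer is lower by 0.92 kcal/mol.

cis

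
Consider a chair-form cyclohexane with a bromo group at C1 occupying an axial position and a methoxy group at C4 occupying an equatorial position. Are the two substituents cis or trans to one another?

cis

C1 and C4 have opposite parity, so their axial bonds point in opposite directions.
With opposite-parity carbons, two substituents on the same face are one axial and one equatorial; opposite faces give both axial or both equatorial.
Here the groups are axial/equatorial → same face → cis.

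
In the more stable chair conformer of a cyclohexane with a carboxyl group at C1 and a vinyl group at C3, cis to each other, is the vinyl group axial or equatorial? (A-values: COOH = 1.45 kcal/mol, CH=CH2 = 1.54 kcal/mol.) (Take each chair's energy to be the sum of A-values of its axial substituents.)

equatorial

C1 and C3 have the same parity, so for the cis isomer the two substituents are e,e in one chair and a,a in the other.
Chair I (carboxyl axial, vinyl axial): E = 2.99 kcal/mol.
Chair II (carboxyl equatorial, vinyl equatorial): E = 0.00 kcal/mol.
Chair II is the more stable (lower-energy) conformer, and in that chair the vinyl group is equatorial.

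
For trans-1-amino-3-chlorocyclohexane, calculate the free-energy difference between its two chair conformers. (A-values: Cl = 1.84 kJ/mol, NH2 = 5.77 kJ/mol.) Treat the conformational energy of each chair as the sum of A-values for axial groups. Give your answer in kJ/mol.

C1 and C3 have the same parity, so for the trans isomer the two substituents are one axial and one equatorial in each chair.
Chair I (chloro axial, amino equatorial): E = 1.84 kJ/mol.
Chair II (chloro equatorial, amino axial): E = 5.77 kJ/mol.
ΔE = 5.77 − 1.84 = 3.93 kJ/mol; chair I is more stable.

3.93 kJ/mol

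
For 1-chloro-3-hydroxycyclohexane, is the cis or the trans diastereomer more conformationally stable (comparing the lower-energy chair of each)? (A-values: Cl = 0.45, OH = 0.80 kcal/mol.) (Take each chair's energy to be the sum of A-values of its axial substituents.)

At 1,3 positions (parity same): cis → (e,e or a,a); trans → (a,e or e,a).
Best chair for cis: E = 0.00 kcal/mol; best chair for trans: E = 0.45 kcal/mol.
The cis isomer is lower by 0.45 kcal/mol.

cis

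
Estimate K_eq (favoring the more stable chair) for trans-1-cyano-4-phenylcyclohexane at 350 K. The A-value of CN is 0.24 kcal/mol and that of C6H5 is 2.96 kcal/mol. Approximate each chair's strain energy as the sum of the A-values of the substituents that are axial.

K ≈ 99.6

C1 and C4 have opposite parity, so for the trans isomer the two substituents are e,e in one chair and a,a in the other.
Chair I (cyano axial, phenyl axial): E = 3.20 kcal/mol; chair II (cyano equatorial, phenyl equatorial): E = 0.00 kcal/mol.
ΔG = 3.20 kcal/mol between the two chairs.
K = exp(ΔG/RT) with R = 1.987×10⁻³ kcal mol⁻¹ K⁻¹ and T = 350 K gives K ≈ 99.6.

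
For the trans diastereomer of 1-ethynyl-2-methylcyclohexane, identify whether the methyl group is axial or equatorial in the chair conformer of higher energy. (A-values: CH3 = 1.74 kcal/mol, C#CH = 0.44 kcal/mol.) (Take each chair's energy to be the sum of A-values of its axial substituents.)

C1 and C2 have opposite parity, so for the trans isomer the two substituents are e,e in one chair and a,a in the other.
Chair I (methyl axial, ethynyl axial): E = 2.18 kcal/mol.
Chair II (methyl equatorial, ethynyl equatorial): E = 0.00 kcal/mol.
Chair I is the less stable (higher-energy) conformer, and in that chair the methyl group is axial.

axial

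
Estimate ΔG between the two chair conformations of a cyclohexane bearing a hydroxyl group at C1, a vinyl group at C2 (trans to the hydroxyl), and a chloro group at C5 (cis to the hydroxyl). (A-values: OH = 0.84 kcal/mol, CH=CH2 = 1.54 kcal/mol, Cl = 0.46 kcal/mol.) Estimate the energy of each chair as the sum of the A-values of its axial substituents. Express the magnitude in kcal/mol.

Chair I (hydroxyl axial, vinyl axial, chloro axial): E = 2.84 kcal/mol.
Chair II (hydroxyl equatorial, vinyl equatorial, chloro equatorial): E = 0.00 kcal/mol.
ΔE = 2.84 − 0.00 = 2.84 kcal/mol; chair II is more stable.

2.84 kcal/mol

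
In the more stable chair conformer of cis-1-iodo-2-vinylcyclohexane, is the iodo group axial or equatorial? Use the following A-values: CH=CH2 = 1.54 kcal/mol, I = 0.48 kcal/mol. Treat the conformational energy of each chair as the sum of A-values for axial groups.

C1 and C2 have opposite parity, so for the cis isomer the two substituents are one axial and one equatorial in each chair.
Chair I (vinyl axial, iodo equatorial): E = 1.54 kcal/mol.
Chair II (vinyl equatorial, iodo axial): E = 0.48 kcal/mol.
Chair II is the more stable (lower-energy) conformer, and in that chair the iodo group is axial.

axial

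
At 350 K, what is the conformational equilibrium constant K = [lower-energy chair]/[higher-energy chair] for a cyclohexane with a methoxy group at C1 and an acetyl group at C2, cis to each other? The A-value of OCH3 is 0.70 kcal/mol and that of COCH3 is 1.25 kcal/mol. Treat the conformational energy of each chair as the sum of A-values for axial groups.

K ≈ 2.21

C1 and C2 have opposite parity, so for the cis isomer the two substituents are one axial and one equatorial in each chair.
Chair I (methoxy axial, acetyl equatorial): E = 0.70 kcal/mol; chair II (methoxy equatorial, acetyl axial): E = 1.25 kcal/mol.
ΔG = 0.55 kcal/mol between the two chairs.
K = exp(ΔG/RT) with R = 1.987×10⁻³ kcal mol⁻¹ K⁻¹ and T = 350 K gives K ≈ 2.21.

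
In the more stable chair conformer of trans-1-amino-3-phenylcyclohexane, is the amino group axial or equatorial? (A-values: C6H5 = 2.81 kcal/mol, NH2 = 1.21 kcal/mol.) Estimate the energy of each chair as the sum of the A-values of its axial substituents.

C1 and C3 have the same parity, so for the trans isomer the two substituents are one axial and one equatorial in each chair.
Chair I (phenyl axial, amino equatorial): E = 2.81 kcal/mol.
Chair II (phenyl equatorial, amino axial): E = 1.21 kcal/mol.
Chair II is the more stable (lower-energy) conformer, and in that chair the amino group is axial.

axial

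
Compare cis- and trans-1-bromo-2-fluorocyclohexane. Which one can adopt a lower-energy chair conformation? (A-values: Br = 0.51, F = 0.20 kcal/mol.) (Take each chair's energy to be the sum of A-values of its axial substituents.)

At 1,2 positions (parity opposite): cis → (a,e or e,a); trans → (e,e or a,a).
Best chair for cis: E = 0.20 kcal/mol; best chair for trans: E = 0.00 kcal/mol.
The trans isomer is lower by 0.20 kcal/mol.

trans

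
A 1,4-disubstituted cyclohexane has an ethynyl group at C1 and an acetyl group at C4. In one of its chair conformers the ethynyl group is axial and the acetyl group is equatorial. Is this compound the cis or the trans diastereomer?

cis

C1 and C4 have opposite parity, so their axial bonds point in opposite directions.
With opposite-parity carbons, two substituents on the same face are one axial and one equatorial; opposite faces give both axial or both equatorial.
Here the groups are axial/equatorial → same face → cis.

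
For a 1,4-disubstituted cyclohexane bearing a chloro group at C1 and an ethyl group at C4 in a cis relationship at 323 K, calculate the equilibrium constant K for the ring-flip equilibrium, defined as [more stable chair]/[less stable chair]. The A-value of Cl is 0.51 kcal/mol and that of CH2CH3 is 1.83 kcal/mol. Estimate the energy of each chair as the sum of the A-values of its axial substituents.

C1 and C4 have opposite parity, so for the cis isomer the two substituents are one axial and one equatorial in each chair.
Chair I (chloro axial, ethyl equatorial): E = 0.51 kcal/mol; chair II (chloro equatorial, ethyl axial): E = 1.83 kcal/mol.
ΔG = 1.32 kcal/mol between the two chairs.
K = exp(ΔG/RT) with R = 1.987×10⁻³ kcal mol⁻¹ K⁻¹ and T = 323 K gives K ≈ 7.82.

K ≈ 7.82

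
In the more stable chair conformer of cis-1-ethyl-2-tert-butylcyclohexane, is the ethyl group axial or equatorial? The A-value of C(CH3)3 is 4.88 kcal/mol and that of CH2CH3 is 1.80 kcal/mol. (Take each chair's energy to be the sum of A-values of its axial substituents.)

axial

C1 and C2 have opposite parity, so for the cis isomer the two substituents are one axial and one equatorial in each chair.
Chair I (tert-butyl axial, ethyl equatorial): E = 4.88 kcal/mol.
Chair II (tert-butyl equatorial, ethyl axial): E = 1.80 kcal/mol.
Chair II is the more stable (lower-energy) conformer, and in that chair the ethyl group is axial.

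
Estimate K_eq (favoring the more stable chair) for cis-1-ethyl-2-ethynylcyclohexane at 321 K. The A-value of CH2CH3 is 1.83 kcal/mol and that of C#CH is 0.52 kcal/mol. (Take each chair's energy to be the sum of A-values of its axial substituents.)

C1 and C2 have opposite parity, so for the cis isomer the two substituents are one axial and one equatorial in each chair.
Chair I (ethyl axial, ethynyl equatorial): E = 1.83 kcal/mol; chair II (ethyl equatorial, ethynyl axial): E = 0.52 kcal/mol.
ΔG = 1.31 kcal/mol between the two chairs.
K = exp(ΔG/RT) with R = 1.987×10⁻³ kcal mol⁻¹ K⁻¹ and T = 321 K gives K ≈ 7.8.

K ≈ 7.80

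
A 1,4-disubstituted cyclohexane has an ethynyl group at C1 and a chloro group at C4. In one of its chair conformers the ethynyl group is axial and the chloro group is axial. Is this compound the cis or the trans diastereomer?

trans

C1 and C4 have opposite parity, so their axial bonds point in opposite directions.
With opposite-parity carbons, two substituents on the same face are one axial and one equatorial; opposite faces give both axial or both equatorial.
Here the groups are axial/axial → opposite face → trans.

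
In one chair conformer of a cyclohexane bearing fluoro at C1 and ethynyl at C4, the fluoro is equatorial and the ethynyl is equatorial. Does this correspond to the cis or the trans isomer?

trans

C1 and C4 have opposite parity, so their axial bonds point in opposite directions.
With opposite-parity carbons, two substituents on the same face are one axial and one equatorial; opposite faces give both axial or both equatorial.
Here the groups are equatorial/equatorial → opposite face → trans.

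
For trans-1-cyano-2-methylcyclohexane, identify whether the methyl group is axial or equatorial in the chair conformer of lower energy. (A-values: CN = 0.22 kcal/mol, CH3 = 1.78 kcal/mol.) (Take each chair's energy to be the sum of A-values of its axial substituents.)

C1 and C2 have opposite parity, so for the trans isomer the two substituents are e,e in one chair and a,a in the other.
Chair I (cyano axial, methyl axial): E = 2.00 kcal/mol.
Chair II (cyano equatorial, methyl equatorial): E = 0.00 kcal/mol.
Chair II is the more stable (lower-energy) conformer, and in that chair the methyl group is equatorial.

equatorial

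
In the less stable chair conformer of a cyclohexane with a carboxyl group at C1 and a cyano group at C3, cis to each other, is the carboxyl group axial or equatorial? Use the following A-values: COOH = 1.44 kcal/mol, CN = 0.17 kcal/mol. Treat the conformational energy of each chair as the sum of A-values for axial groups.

C1 and C3 have the same parity, so for the cis isomer the two substituents are e,e in one chair and a,a in the other.
Chair I (carboxyl axial, cyano axial): E = 1.61 kcal/mol.
Chair II (carboxyl equatorial, cyano equatorial): E = 0.00 kcal/mol.
Chair I is the less stable (higher-energy) conformer, and in that chair the carboxyl group is axial.

axial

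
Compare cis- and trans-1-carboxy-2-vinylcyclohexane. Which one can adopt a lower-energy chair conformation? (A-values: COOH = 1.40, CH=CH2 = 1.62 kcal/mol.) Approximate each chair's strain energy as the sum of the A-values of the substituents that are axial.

At 1,2 positions (parity opposite): cis → (a,e or e,a); trans → (e,e or a,a).
Best chair for cis: E = 1.40 kcal/mol; best chair for trans: E = 0.00 kcal/mol.
The trans isomer is lower by 1.40 kcal/mol.

trans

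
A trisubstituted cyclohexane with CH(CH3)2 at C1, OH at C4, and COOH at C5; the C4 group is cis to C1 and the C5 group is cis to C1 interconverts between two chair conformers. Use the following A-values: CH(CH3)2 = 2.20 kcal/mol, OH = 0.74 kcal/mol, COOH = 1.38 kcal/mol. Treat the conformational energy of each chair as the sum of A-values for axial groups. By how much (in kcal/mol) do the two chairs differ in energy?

2.84 kcal/mol

Chair I (isopropyl axial, hydroxyl equatorial, carboxyl axial): E = 3.58 kcal/mol.
Chair II (isopropyl equatorial, hydroxyl axial, carboxyl equatorial): E = 0.74 kcal/mol.
ΔE = 3.58 − 0.74 = 2.84 kcal/mol; chair II is more stable.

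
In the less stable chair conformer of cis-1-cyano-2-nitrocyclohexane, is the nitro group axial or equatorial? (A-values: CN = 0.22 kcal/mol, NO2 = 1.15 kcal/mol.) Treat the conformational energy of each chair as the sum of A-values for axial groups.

axial

C1 and C2 have opposite parity, so for the cis isomer the two substituents are one axial and one equatorial in each chair.
Chair I (cyano axial, nitro equatorial): E = 0.22 kcal/mol.
Chair II (cyano equatorial, nitro axial): E = 1.15 kcal/mol.
Chair II is the less stable (higher-energy) conformer, and in that chair the nitro group is axial.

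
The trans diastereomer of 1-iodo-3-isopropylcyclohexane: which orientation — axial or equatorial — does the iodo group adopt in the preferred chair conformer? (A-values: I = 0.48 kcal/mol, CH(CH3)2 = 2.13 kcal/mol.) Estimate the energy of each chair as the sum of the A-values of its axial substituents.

C1 and C3 have the same parity, so for the trans isomer the two substituents are one axial and one equatorial in each chair.
Chair I (iodo axial, isopropyl equatorial): E = 0.48 kcal/mol.
Chair II (iodo equatorial, isopropyl axial): E = 2.13 kcal/mol.
Chair I is the more stable (lower-energy) conformer, and in that chair the iodo group is axial.

axial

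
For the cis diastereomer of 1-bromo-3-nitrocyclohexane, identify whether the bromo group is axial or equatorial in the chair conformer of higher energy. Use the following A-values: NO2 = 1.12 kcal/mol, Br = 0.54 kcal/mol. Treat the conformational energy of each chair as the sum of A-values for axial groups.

C1 and C3 have the same parity, so for the cis isomer the two substituents are e,e in one chair and a,a in the other.
Chair I (nitro axial, bromo axial): E = 1.66 kcal/mol.
Chair II (nitro equatorial, bromo equatorial): E = 0.00 kcal/mol.
Chair I is the less stable (higher-energy) conformer, and in that chair the bromo group is axial.

axial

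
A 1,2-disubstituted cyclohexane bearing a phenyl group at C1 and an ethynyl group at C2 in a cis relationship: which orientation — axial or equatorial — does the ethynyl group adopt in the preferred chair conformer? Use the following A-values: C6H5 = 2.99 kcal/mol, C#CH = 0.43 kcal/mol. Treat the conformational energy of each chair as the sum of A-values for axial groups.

C1 and C2 have opposite parity, so for the cis isomer the two substituents are one axial and one equatorial in each chair.
Chair I (phenyl axial, ethynyl equatorial): E = 2.99 kcal/mol.
Chair II (phenyl equatorial, ethynyl axial): E = 0.43 kcal/mol.
Chair II is the more stable (lower-energy) conformer, and in that chair the ethynyl group is axial.

axial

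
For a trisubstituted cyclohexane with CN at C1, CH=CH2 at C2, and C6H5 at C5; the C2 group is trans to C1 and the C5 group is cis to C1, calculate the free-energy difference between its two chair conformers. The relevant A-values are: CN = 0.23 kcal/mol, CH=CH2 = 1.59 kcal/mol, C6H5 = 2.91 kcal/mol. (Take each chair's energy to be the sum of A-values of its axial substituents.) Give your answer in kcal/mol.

Chair I (cyano axial, vinyl axial, phenyl axial): E = 4.73 kcal/mol.
Chair II (cyano equatorial, vinyl equatorial, phenyl equatorial): E = 0.00 kcal/mol.
ΔE = 4.73 − 0.00 = 4.73 kcal/mol; chair II is more stable.

4.73 kcal/mol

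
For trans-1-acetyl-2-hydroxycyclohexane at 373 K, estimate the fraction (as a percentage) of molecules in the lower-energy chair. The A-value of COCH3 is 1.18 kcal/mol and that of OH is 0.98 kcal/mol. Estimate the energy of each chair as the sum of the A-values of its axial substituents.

C1 and C2 have opposite parity, so for the trans isomer the two substituents are e,e in one chair and a,a in the other.
Chair I (acetyl axial, hydroxyl axial): E = 2.16 kcal/mol; chair II (acetyl equatorial, hydroxyl equatorial): E = 0.00 kcal/mol.
ΔG = 2.16 kcal/mol between the two chairs.
K = exp(ΔG/RT) with R = 1.987×10⁻³ kcal mol⁻¹ K⁻¹ and T = 373 K gives K ≈ 18.4.
Fraction in the lower-energy chair = K/(K+1) = 94.9%.

94.9%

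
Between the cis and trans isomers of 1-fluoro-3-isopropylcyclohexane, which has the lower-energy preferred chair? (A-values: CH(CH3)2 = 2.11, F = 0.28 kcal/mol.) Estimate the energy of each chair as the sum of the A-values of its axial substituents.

At 1,3 positions (parity same): cis → (e,e or a,a); trans → (a,e or e,a).
Best chair for cis: E = 0.00 kcal/mol; best chair for trans: E = 0.28 kcal/mol.
The cis isomer is lower by 0.28 kcal/mol.

cis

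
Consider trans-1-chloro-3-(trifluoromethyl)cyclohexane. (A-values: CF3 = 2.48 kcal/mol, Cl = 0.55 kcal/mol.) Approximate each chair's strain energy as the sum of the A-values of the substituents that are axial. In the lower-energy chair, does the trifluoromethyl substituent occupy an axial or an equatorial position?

C1 and C3 have the same parity, so for the trans isomer the two substituents are one axial and one equatorial in each chair.
Chair I (trifluoromethyl axial, chloro equatorial): E = 2.48 kcal/mol.
Chair II (trifluoromethyl equatorial, chloro axial): E = 0.55 kcal/mol.
Chair II is the more stable (lower-energy) conformer, and in that chair the trifluoromethyl group is equatorial.

equatorial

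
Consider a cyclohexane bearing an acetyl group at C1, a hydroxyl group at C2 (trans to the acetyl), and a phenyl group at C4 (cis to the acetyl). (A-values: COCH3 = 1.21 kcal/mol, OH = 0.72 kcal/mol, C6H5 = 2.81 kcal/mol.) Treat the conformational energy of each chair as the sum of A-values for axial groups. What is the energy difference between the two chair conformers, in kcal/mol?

0.88 kcal/mol

Chair I (acetyl axial, hydroxyl axial, phenyl equatorial): E = 1.93 kcal/mol.
Chair II (acetyl equatorial, hydroxyl equatorial, phenyl axial): E = 2.81 kcal/mol.
ΔE = 2.81 − 1.93 = 0.88 kcal/mol; chair I is more stable.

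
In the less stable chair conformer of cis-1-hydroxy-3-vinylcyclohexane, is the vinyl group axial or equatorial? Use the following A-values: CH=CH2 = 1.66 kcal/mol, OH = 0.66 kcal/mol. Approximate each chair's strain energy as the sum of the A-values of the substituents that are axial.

C1 and C3 have the same parity, so for the cis isomer the two substituents are e,e in one chair and a,a in the other.
Chair I (vinyl axial, hydroxyl axial): E = 2.32 kcal/mol.
Chair II (vinyl equatorial, hydroxyl equatorial): E = 0.00 kcal/mol.
Chair I is the less stable (higher-energy) conformer, and in that chair the vinyl group is axial.

axial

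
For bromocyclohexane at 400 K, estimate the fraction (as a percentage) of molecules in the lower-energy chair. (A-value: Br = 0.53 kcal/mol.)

One chair has the bromo group axial (E = 0.53 kcal/mol) and the other has it equatorial (E = 0).
ΔG = 0.53 kcal/mol between the two chairs.
K = exp(ΔG/RT) with R = 1.987×10⁻³ kcal mol⁻¹ K⁻¹ and T = 400 K gives K ≈ 1.95.
Fraction in the lower-energy chair = K/(K+1) = 66.1%.

66.1%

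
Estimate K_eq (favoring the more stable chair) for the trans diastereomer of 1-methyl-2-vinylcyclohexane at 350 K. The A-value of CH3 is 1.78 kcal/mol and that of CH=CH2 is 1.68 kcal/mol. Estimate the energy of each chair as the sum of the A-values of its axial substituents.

K ≈ 145

C1 and C2 have opposite parity, so for the trans isomer the two substituents are e,e in one chair and a,a in the other.
Chair I (methyl axial, vinyl axial): E = 3.46 kcal/mol; chair II (methyl equatorial, vinyl equatorial): E = 0.00 kcal/mol.
ΔG = 3.46 kcal/mol between the two chairs.
K = exp(ΔG/RT) with R = 1.987×10⁻³ kcal mol⁻¹ K⁻¹ and T = 350 K gives K ≈ 145.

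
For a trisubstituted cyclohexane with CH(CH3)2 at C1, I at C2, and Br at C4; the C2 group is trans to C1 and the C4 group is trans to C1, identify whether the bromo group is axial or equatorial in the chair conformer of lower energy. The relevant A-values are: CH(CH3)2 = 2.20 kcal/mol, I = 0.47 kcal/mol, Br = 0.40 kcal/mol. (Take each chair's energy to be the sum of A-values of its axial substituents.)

Chair I (isopropyl axial, iodo axial, bromo axial): E = 3.07 kcal/mol.
Chair II (isopropyl equatorial, iodo equatorial, bromo equatorial): E = 0.00 kcal/mol.
Chair II is the more stable (lower-energy) conformer, and in that chair the bromo group is equatorial.

equatorial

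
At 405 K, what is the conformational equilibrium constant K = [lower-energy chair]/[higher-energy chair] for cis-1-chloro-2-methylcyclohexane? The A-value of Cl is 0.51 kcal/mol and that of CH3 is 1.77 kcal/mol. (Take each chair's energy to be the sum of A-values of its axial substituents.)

C1 and C2 have opposite parity, so for the cis isomer the two substituents are one axial and one equatorial in each chair.
Chair I (chloro axial, methyl equatorial): E = 0.51 kcal/mol; chair II (chloro equatorial, methyl axial): E = 1.77 kcal/mol.
ΔG = 1.26 kcal/mol between the two chairs.
K = exp(ΔG/RT) with R = 1.987×10⁻³ kcal mol⁻¹ K⁻¹ and T = 405 K gives K ≈ 4.79.

K ≈ 4.79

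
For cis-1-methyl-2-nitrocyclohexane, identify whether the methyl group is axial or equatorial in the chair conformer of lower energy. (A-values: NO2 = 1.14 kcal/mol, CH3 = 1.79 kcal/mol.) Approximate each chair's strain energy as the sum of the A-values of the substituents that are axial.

C1 and C2 have opposite parity, so for the cis isomer the two substituents are one axial and one equatorial in each chair.
Chair I (nitro axial, methyl equatorial): E = 1.14 kcal/mol.
Chair II (nitro equatorial, methyl axial): E = 1.79 kcal/mol.
Chair I is the more stable (lower-energy) conformer, and in that chair the methyl group is equatorial.

equatorial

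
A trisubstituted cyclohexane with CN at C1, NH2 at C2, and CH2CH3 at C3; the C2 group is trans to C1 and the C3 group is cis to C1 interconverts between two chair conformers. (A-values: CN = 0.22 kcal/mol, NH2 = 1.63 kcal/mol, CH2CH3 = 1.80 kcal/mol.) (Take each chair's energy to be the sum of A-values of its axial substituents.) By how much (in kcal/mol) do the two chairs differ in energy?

3.65 kcal/mol

Chair I (cyano axial, amino axial, ethyl axial): E = 3.65 kcal/mol.
Chair II (cyano equatorial, amino equatorial, ethyl equatorial): E = 0.00 kcal/mol.
ΔE = 3.65 − 0.00 = 3.65 kcal/mol; chair II is more stable.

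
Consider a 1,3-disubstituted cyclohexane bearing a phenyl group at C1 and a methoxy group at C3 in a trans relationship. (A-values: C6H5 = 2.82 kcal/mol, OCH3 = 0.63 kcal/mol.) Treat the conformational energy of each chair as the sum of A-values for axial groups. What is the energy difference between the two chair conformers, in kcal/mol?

C1 and C3 have the same parity, so for the trans isomer the two substituents are one axial and one equatorial in each chair.
Chair I (phenyl axial, methoxy equatorial): E = 2.82 kcal/mol.
Chair II (phenyl equatorial, methoxy axial): E = 0.63 kcal/mol.
ΔE = 2.82 − 0.63 = 2.19 kcal/mol; chair II is more stable.

2.19 kcal/mol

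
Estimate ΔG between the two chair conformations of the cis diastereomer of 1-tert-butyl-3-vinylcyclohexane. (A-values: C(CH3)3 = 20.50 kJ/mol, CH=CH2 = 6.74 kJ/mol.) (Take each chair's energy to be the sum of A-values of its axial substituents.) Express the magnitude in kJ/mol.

27.24 kJ/mol

C1 and C3 have the same parity, so for the cis isomer the two substituents are e,e in one chair and a,a in the other.
Chair I (tert-butyl axial, vinyl axial): E = 27.24 kJ/mol.
Chair II (tert-butyl equatorial, vinyl equatorial): E = 0.00 kJ/mol.
ΔE = 27.24 − 0.00 = 27.24 kJ/mol; chair II is more stable.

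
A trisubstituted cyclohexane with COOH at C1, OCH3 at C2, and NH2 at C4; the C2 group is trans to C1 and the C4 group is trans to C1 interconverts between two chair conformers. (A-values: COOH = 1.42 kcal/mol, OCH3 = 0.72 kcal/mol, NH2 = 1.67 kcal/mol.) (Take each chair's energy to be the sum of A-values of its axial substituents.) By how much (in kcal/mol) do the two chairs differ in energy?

3.81 kcal/mol

Chair I (carboxyl axial, methoxy axial, amino axial): E = 3.81 kcal/mol.
Chair II (carboxyl equatorial, methoxy equatorial, amino equatorial): E = 0.00 kcal/mol.
ΔE = 3.81 − 0.00 = 3.81 kcal/mol; chair II is more stable.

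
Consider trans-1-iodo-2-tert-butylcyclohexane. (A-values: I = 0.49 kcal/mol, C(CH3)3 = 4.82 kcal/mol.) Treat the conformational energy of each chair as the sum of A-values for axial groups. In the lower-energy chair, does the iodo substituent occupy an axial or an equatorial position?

equatorial

C1 and C2 have opposite parity, so for the trans isomer the two substituents are e,e in one chair and a,a in the other.
Chair I (iodo axial, tert-butyl axial): E = 5.31 kcal/mol.
Chair II (iodo equatorial, tert-butyl equatorial): E = 0.00 kcal/mol.
Chair II is the more stable (lower-energy) conformer, and in that chair the iodo group is equatorial.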